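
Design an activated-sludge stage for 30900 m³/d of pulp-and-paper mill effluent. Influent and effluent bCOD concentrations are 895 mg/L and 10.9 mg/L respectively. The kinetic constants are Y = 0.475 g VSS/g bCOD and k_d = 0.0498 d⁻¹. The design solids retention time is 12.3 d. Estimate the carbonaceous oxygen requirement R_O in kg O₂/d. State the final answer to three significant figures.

R_O ≈ 15900 kg O₂/d

Correct the yield for decay: Y_obs = Y/(1 + k_d θ_c) = 0.475 / (1 + 0.0498 × 12.3) = 0.475 / 1.613 = 0.2946.
ΔS = 895 − 10.9 = 884.1 mg/L, so the substrate removal rate is 30900 × 884.1/1000 = 27319 kg bCOD/d.
Biomass synthesised: P_X = Y_obs × 27319 = 8047 kg VSS/d.
Carbonaceous O₂ demand = substrate oxidised − cell-mass equivalent = 27319 − 1.42 × 8047 = 15892 kg O₂/d.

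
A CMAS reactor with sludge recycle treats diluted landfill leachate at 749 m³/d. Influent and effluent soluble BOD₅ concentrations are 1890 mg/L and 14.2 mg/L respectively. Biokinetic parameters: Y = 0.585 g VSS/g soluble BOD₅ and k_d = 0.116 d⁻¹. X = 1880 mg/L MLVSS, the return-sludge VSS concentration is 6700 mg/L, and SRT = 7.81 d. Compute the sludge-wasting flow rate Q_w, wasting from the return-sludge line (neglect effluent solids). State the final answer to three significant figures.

From the SRT design equation V = Y Q (S₀−S) θ_c / [X (1 + k_d θ_c)] = 0.585 × 749 × (1890 − 14.2) × 7.81 / [1880 × (1 + 0.116 × 7.81)] = 6.42×10^6 / 3583 = 1791 m³.
Wasting from the return line (neglecting effluent solids): Q_w = V·X / (θ_c·X_r) = 1791 × 1880 / (7.81 × 6700) = 64.36 m³/d.

Q_w ≈ 64.4 m³/d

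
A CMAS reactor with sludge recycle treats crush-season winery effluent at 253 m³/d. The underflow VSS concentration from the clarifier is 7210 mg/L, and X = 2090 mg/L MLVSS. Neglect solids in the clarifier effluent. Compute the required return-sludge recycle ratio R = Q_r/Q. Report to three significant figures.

R ≈ 0.408

Solids balance on the clarifier gives (1+R)X = R·X_r, so R = X/(X_r − X) = 2090 / (7210 − 2090) = 0.4082.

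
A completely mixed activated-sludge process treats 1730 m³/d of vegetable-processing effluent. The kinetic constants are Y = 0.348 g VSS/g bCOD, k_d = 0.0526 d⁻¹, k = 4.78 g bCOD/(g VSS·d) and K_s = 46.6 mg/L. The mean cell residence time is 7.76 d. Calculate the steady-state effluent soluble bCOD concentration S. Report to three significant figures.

S ≈ 5.71 mg/L

From the Monod/SRT balance for a CMAS, S = K_s·(1+k_d θ_c)/[θ_c·(Y k − k_d) − 1] = 46.6 × (1 + 0.0526 × 7.76) / [7.76 × (0.348 × 4.78 − 0.0526) − 1] = 65.62 / 11.50 = 5.706 mg/L.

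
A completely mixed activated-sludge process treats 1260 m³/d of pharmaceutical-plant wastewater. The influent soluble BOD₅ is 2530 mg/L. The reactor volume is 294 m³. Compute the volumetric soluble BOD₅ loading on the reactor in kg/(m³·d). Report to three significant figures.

L_v ≈ 10.8 kg soluble BOD₅/(m³·d)

L_v = Q S₀ / V = 1260 × 2530 × 10⁻³ / 294.0 = 10.84 kg/(m³·d).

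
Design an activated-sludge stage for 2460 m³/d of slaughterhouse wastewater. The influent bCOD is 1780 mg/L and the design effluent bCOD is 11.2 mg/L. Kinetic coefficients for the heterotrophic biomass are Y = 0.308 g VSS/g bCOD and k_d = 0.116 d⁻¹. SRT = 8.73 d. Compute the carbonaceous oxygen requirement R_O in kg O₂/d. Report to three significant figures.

R_O ≈ 3410 kg O₂/d

Y_obs = Y / (1 + k_d θ_c) = 0.308 / (1 + 0.116 × 8.73) = 0.308 / 2.013 = 0.1530.
ΔS = 1780 − 11.2 = 1769 mg/L, so the substrate removal rate is 2460 × 1769/1000 = 4351 kg bCOD/d.
P_X = Y_obs·Q·(S₀ − S) = 0.1530 × 4351 = 665.9 kg VSS/d.
R_O = Q·ΔS − 1.42 P_X = 4351 − 945.5 = 3406 kg O₂/d.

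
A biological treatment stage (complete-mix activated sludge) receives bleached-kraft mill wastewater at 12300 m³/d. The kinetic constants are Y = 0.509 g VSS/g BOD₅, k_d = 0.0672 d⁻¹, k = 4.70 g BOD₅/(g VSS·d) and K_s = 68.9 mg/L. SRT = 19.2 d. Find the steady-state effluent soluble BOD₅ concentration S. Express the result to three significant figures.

From the Monod/SRT balance for a CMAS, S = K_s·(1+k_d θ_c)/[θ_c·(Y k − k_d) − 1] = 68.9 × (1 + 0.0672 × 19.2) / [19.2 × (0.509 × 4.70 − 0.0672) − 1] = 157.8 / 43.64 = 3.616 mg/L.

S ≈ 3.62 mg/L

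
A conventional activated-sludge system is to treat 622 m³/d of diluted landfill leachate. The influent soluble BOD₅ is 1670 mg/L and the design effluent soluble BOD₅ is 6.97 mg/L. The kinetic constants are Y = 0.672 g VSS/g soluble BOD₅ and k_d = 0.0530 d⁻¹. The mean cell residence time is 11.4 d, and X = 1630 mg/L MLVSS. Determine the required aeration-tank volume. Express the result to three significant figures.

V ≈ 3030 m³

Steady-state biomass mass balance: V·X·(1 + k_d·θ_c) = Y·Q·(S₀ − S)·θ_c, so V = 0.672 × 622 × (1670 − 6.97) × 11.4 / [1630 × (1 + 0.0530 × 11.4)] = 7.92×10^6 / 2615 = 3031 m³.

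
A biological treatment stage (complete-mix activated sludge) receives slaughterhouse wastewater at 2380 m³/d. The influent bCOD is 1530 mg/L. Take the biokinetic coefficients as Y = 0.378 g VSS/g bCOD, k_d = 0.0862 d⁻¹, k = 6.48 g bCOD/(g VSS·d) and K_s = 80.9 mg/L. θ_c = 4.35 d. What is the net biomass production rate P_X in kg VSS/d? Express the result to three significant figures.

P_X ≈ 993 kg VSS/d

Effluent substrate depends only on kinetics and SRT: S = K_s(1 + k_d θ_c) / [θ_c(Yk − k_d) − 1] = 80.9 × (1 + 0.0862 × 4.35) / [4.35 × (0.378 × 6.48 − 0.0862) − 1] = 111.2 / 9.280 = 11.99 mg/L.
Correct the yield for decay: Y_obs = Y/(1 + k_d θ_c) = 0.378 / (1 + 0.0862 × 4.35) = 0.378 / 1.375 = 0.2749.
Substrate removed = Q·(S₀ − S) = 2380 m³/d × (1530 − 12.0) g/m³ = 3.61×10^6 g/d = 3613 kg/d.
Biomass produced: P_X = Y_obs·Q·ΔS = 0.2749 × 3613 ≈ 993.2 kg VSS/d.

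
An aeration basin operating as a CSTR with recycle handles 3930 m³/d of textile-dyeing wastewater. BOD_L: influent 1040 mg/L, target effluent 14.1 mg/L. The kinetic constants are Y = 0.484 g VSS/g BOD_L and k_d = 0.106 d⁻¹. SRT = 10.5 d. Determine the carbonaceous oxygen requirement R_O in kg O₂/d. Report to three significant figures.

R_O ≈ 2720 kg O₂/d

The observed yield is Y_obs = Y/(1 + k_d·θ_c) = 0.484 / (1 + 0.106 × 10.5) = 0.484 / 2.113 = 0.2291 g VSS per g BOD_L removed.
ΔS = 1040 − 14.1 = 1026 mg/L, so the substrate removal rate is 3930 × 1026/1000 = 4032 kg BOD_L/d.
Net sludge production P_X = 0.2291 × 4032 = 923.5 kg VSS/d.
R_O = Q·(S₀ − S) − 1.42·P_X = 4032 − 1.42 × 923.5 = 2720 kg O₂/d.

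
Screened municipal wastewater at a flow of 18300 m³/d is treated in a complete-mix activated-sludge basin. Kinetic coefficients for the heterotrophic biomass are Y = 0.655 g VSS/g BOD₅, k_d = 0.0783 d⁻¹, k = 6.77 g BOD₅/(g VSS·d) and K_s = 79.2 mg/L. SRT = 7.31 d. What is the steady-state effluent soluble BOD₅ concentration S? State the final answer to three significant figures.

Effluent substrate depends only on kinetics and SRT: S = K_s(1 + k_d θ_c) / [θ_c(Yk − k_d) − 1] = 79.2 × (1 + 0.0783 × 7.31) / [7.31 × (0.655 × 6.77 − 0.0783) − 1] = 124.5 / 30.84 = 4.038 mg/L.

S ≈ 4.04 mg/L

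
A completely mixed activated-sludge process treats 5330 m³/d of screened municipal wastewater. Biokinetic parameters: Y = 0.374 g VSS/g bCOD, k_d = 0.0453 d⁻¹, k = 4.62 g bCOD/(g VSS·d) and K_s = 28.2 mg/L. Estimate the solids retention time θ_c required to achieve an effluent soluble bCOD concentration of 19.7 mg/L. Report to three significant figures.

θ_c ≈ 1.50 d

At the target effluent, Y k S/(K_s+S) = 0.374×4.62×19.7/47.90 = 0.7106 d⁻¹.
Then 1/θ_c = μ − k_d = 0.7106 − 0.0453 = 0.6653 d⁻¹, giving θ_c = 1.503 d.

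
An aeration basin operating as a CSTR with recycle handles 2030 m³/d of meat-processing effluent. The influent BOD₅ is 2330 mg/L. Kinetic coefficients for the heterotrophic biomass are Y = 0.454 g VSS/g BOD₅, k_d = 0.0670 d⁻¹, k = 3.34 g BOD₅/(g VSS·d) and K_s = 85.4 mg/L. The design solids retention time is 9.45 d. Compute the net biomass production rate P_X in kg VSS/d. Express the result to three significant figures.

Effluent substrate depends only on kinetics and SRT: S = K_s(1 + k_d θ_c) / [θ_c(Yk − k_d) − 1] = 85.4 × (1 + 0.0670 × 9.45) / [9.45 × (0.454 × 3.34 − 0.0670) − 1] = 139.5 / 12.70 = 10.99 mg/L.
Observed yield with endogenous decay: Y_obs = Y / (1 + k_d·θ_c) = 0.454 / (1 + 0.0670 × 9.45) = 0.454 / 1.633 = 0.2780 g VSS/g BOD₅.
Q·(S₀ − S) = 2030 × (2330 − 11.0) × 10⁻³ = 4708 kg/d removed.
Biomass produced: P_X = Y_obs·Q·ΔS = 0.2780 × 4708 ≈ 1309 kg VSS/d.

P_X ≈ 1310 kg VSS/d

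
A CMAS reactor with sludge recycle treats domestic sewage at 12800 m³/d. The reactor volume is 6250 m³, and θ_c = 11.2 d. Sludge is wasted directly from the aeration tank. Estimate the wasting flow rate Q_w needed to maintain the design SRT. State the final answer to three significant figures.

Q_w ≈ 558 m³/d

For wasting at MLVSS concentration, Q_w = V/θ_c = 6250/11.2 = 558.0 m³/d.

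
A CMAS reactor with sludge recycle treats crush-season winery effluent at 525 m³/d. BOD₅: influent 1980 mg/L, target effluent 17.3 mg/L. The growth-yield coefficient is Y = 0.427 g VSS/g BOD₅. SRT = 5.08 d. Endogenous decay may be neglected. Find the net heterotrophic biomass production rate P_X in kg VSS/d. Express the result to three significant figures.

With endogenous decay neglected, the observed yield equals the true yield: Y_obs = Y = 0.427 g VSS/g BOD₅.
Mass of BOD₅ removed per day: Q(S₀ − S) = 525 × 1963 g/m³ = 1030 kg/d.
So the net sludge growth is P_X = 0.4270 × 1030 = 440.0 kg VSS/d.

P_X ≈ 440 kg VSS/d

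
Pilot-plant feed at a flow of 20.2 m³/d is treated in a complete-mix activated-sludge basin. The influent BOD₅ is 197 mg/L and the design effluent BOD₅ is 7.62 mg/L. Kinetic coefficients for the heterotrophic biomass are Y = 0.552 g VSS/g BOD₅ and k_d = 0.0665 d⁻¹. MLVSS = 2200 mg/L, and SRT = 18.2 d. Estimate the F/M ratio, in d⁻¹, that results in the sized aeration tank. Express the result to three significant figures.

F/M ≈ 0.229 d⁻¹

From the SRT design equation V = Y Q (S₀−S) θ_c / [X (1 + k_d θ_c)] = 0.552 × 20.2 × (197 − 7.62) × 18.2 / [2200 × (1 + 0.0665 × 18.2)] = 3.84×10^4 / 4863 = 7.904 m³.
Food-to-microorganism ratio F/M = Q S₀ / (V X) = 20.2 × 197 / (7.904 × 2200) = 0.2289 d⁻¹.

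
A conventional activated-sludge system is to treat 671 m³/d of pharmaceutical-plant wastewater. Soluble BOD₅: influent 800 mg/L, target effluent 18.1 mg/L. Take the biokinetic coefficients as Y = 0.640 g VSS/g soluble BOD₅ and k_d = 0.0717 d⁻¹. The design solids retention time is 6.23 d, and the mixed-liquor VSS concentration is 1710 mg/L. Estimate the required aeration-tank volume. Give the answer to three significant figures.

V ≈ 846 m³

Steady-state biomass mass balance: V·X·(1 + k_d·θ_c) = Y·Q·(S₀ − S)·θ_c, so V = 0.640 × 671 × (800 − 18.1) × 6.23 / [1710 × (1 + 0.0717 × 6.23)] = 2.09×10^6 / 2474 = 845.6 m³.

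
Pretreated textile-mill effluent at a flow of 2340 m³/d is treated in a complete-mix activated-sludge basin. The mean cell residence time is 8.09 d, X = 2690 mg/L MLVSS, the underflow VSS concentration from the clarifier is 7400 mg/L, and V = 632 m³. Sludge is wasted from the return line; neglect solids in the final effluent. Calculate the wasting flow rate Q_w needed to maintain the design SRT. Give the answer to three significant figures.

Q_w ≈ 28.4 m³/d

Q_w = (V·X)/(θ_c X_r) = 632.0 × 2690 / (8.09 × 7400) = 28.40 m³/d.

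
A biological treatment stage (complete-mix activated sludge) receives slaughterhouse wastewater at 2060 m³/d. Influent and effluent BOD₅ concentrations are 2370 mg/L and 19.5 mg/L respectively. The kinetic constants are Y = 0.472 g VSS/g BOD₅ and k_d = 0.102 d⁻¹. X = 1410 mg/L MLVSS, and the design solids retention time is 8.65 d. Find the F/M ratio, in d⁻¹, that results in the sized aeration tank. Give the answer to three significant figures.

From the SRT design equation V = Y Q (S₀−S) θ_c / [X (1 + k_d θ_c)] = 0.472 × 2060 × (2370 − 19.5) × 8.65 / [1410 × (1 + 0.102 × 8.65)] = 1.98×10^7 / 2654 = 7449 m³.
F/M = applied load / biomass = Q·S₀/(V·X) = 2060 × 2370 / (7449 × 1410) = 0.4649 d⁻¹.

F/M ≈ 0.465 d⁻¹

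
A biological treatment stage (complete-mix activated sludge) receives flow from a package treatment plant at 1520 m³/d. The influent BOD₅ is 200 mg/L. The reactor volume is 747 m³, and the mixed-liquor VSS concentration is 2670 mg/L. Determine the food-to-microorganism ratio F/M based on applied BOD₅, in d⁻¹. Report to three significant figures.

F/M = applied load / biomass = Q·S₀/(V·X) = 1520 × 200 / (747.0 × 2670) = 0.1524 d⁻¹.

F/M ≈ 0.152 d⁻¹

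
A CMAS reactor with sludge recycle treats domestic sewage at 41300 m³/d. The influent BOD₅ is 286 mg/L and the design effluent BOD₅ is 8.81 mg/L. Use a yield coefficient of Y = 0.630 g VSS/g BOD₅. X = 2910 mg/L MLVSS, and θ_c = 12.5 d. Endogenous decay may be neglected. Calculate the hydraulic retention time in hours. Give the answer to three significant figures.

τ ≈ 18.0 h

Biomass mass balance (decay neglected): V·X = Y·Q·(S₀ − S)·θ_c, so V = 0.630 × 41300 × (286 − 8.81) × 12.5 / 2910 = 30980 m³.
Hydraulic retention time τ = V/Q = 30980 / 41300 = 0.7501 d = 18.00 h.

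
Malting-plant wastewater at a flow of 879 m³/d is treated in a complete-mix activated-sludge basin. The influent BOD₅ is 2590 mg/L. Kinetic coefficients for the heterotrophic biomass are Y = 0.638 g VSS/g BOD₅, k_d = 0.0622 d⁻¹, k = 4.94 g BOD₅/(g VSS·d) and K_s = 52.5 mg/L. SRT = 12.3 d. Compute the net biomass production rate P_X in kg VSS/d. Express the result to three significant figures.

P_X ≈ 822 kg VSS/d

From the Monod/SRT balance for a CMAS, S = K_s·(1+k_d θ_c)/[θ_c·(Y k − k_d) − 1] = 52.5 × (1 + 0.0622 × 12.3) / [12.3 × (0.638 × 4.94 − 0.0622) − 1] = 92.67 / 37.00 = 2.504 mg/L.
The observed yield is Y_obs = Y/(1 + k_d·θ_c) = 0.638 / (1 + 0.0622 × 12.3) = 0.638 / 1.765 = 0.3615 g VSS per g BOD₅ removed.
Substrate removed = Q·(S₀ − S) = 879 m³/d × (2590 − 2.50) g/m³ = 2.27×10^6 g/d = 2274 kg/d.
So the net sludge growth is P_X = 0.3615 × 2274 = 822.1 kg VSS/d.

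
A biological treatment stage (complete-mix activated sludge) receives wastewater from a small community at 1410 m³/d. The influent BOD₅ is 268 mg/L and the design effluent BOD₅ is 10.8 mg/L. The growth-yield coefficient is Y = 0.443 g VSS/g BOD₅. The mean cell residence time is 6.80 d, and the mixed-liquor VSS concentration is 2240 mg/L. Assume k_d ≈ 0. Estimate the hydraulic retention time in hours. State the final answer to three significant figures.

With k_d = 0 the design equation reduces to V = Y Q (S₀−S) θ_c / X = 0.443 × 1410 × (268 − 10.8) × 6.80 / 2240 = 487.7 m³.
Hydraulic retention time τ = V/Q = 487.7 / 1410 = 0.3459 d = 8.301 h.

τ ≈ 8.30 h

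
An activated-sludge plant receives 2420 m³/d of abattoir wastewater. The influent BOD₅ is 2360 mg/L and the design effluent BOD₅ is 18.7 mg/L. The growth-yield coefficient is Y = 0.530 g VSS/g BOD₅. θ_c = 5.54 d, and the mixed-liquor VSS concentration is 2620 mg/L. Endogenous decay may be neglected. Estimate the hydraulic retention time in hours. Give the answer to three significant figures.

Biomass mass balance (decay neglected): V·X = Y·Q·(S₀ − S)·θ_c, so V = 0.530 × 2420 × (2360 − 18.7) × 5.54 / 2620 = 6350 m³.
τ = V/Q = 6350/2420 = 2.624 d, or 62.97 h.

τ ≈ 63.0 h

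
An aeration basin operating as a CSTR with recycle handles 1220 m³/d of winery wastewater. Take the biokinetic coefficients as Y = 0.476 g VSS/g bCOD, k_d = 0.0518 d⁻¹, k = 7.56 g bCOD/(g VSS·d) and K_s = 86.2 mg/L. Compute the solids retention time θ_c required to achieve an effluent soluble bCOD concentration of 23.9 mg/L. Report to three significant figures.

At the target effluent, Y k S/(K_s+S) = 0.476×7.56×23.9/110.1 = 0.7812 d⁻¹.
Then 1/θ_c = μ − k_d = 0.7812 − 0.0518 = 0.7294 d⁻¹, giving θ_c = 1.371 d.

θ_c ≈ 1.37 d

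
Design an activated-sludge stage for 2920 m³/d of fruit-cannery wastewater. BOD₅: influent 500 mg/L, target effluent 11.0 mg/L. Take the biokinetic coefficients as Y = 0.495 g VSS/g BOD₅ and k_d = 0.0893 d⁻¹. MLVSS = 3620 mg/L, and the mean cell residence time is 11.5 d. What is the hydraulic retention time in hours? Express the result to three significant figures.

τ ≈ 9.10 h

Steady-state biomass mass balance: V·X·(1 + k_d·θ_c) = Y·Q·(S₀ − S)·θ_c, so V = 0.495 × 2920 × (500 − 11.0) × 11.5 / [3620 × (1 + 0.0893 × 11.5)] = 8.13×10^6 / 7338 = 1108 m³.
HRT = V/Q = 1108 m³ / 2920 m³·d⁻¹ = 0.3794 d × 24 = 9.105 h.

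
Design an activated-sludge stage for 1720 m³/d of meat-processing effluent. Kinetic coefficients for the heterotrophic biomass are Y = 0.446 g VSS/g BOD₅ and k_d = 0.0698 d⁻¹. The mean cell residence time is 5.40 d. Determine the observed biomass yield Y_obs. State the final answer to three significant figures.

Y_obs = Y / (1 + k_d θ_c) = 0.446 / (1 + 0.0698 × 5.40) = 0.446 / 1.377 = 0.3239.

Y_obs ≈ 0.324 g VSS/g BOD₅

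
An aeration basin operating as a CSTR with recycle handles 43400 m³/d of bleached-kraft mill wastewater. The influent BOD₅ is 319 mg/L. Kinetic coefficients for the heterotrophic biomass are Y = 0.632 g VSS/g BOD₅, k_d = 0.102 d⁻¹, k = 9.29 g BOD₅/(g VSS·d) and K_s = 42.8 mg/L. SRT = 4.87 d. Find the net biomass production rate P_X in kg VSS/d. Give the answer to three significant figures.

Effluent substrate depends only on kinetics and SRT: S = K_s(1 + k_d θ_c) / [θ_c(Yk − k_d) − 1] = 42.8 × (1 + 0.102 × 4.87) / [4.87 × (0.632 × 9.29 − 0.102) − 1] = 64.06 / 27.10 = 2.364 mg/L.
Correct the yield for decay: Y_obs = Y/(1 + k_d θ_c) = 0.632 / (1 + 0.102 × 4.87) = 0.632 / 1.497 = 0.4223.
Substrate removed = Q·(S₀ − S) = 43400 m³/d × (319 − 2.36) g/m³ = 1.37×10^7 g/d = 13742 kg/d.
Net biomass production P_X = Y_obs × Q·(S₀ − S) = 0.4223 × 13742 = 5803 kg VSS/d.

P_X ≈ 5800 kg VSS/d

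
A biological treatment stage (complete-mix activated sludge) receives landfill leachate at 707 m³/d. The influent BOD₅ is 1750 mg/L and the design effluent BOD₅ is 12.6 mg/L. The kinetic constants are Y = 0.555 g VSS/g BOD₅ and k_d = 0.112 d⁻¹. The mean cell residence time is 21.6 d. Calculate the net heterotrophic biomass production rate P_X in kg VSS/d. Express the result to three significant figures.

P_X ≈ 199 kg VSS/d

The observed yield is Y_obs = Y/(1 + k_d·θ_c) = 0.555 / (1 + 0.112 × 21.6) = 0.555 / 3.419 = 0.1623 g VSS per g BOD₅ removed.
ΔS = 1750 − 12.6 = 1737 mg/L, so the substrate removal rate is 707 × 1737/1000 = 1228 kg BOD₅/d.
P_X = Y_obs · Q(S₀ − S) = 0.1623 × 1228 = 199.4 kg VSS/d.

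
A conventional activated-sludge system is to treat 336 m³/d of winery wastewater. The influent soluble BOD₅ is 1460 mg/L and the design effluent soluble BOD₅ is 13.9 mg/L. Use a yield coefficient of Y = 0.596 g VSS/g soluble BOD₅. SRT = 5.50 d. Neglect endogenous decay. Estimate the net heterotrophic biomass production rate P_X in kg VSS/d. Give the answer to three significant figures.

P_X ≈ 290 kg VSS/d

Since k_d ≈ 0, Y_obs = Y = 0.596 g VSS/g soluble BOD₅.
Mass of soluble BOD₅ removed per day: Q(S₀ − S) = 336 × 1446 g/m³ = 485.9 kg/d.
So the net sludge growth is P_X = 0.5960 × 485.9 = 289.6 kg VSS/d.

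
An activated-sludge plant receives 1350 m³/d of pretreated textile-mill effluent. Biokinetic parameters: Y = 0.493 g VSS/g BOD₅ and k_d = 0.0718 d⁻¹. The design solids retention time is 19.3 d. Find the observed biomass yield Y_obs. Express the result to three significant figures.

The observed yield is Y_obs = Y/(1 + k_d·θ_c) = 0.493 / (1 + 0.0718 × 19.3) = 0.493 / 2.386 = 0.2066 g VSS per g BOD₅ removed.

Y_obs ≈ 0.207 g VSS/g BOD₅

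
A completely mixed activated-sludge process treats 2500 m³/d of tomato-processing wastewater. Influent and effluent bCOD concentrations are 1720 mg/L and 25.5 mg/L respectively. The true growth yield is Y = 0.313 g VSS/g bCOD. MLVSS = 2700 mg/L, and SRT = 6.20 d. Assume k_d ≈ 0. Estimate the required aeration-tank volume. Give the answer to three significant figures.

With k_d = 0 the design equation reduces to V = Y Q (S₀−S) θ_c / X = 0.313 × 2500 × (1720 − 25.5) × 6.20 / 2700 = 3045 m³.

V ≈ 3040 m³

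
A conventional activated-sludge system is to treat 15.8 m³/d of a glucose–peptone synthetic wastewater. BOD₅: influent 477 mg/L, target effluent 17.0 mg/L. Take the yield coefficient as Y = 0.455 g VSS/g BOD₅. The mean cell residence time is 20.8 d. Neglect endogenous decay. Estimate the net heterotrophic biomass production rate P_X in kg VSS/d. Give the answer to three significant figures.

P_X ≈ 3.31 kg VSS/d

No decay correction is needed, so Y_obs = Y = 0.455.
ΔS = 477 − 17.0 = 460.0 mg/L, so the substrate removal rate is 15.8 × 460.0/1000 = 7.268 kg BOD₅/d.
Net biomass production P_X = Y_obs × Q·(S₀ − S) = 0.4550 × 7.268 = 3.307 kg VSS/d.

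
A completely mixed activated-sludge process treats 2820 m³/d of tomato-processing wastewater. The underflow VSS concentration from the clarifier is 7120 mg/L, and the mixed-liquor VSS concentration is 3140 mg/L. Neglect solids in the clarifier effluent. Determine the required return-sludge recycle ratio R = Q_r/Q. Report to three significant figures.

Solids balance on the clarifier gives (1+R)X = R·X_r, so R = X/(X_r − X) = 3140 / (7120 − 3140) = 0.7889.

R ≈ 0.789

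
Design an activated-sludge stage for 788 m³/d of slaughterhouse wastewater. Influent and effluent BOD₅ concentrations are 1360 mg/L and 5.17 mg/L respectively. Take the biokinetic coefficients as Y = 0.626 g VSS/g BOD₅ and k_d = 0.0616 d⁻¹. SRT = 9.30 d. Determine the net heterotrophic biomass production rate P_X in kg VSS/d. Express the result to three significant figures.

P_X ≈ 425 kg VSS/d

Y_obs = Y / (1 + k_d θ_c) = 0.626 / (1 + 0.0616 × 9.30) = 0.626 / 1.573 = 0.3980.
Mass of BOD₅ removed per day: Q(S₀ − S) = 788 × 1355 g/m³ = 1068 kg/d.
Net biomass production P_X = Y_obs × Q·(S₀ − S) = 0.3980 × 1068 = 424.9 kg VSS/d.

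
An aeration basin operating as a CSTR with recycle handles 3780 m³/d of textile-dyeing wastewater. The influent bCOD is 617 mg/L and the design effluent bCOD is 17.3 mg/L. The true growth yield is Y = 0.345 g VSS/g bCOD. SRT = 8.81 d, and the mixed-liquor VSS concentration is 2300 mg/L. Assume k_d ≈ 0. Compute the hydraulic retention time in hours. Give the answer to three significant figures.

τ ≈ 19.0 h

V·X = Y·Q·ΔS·θ_c gives V = 0.345 × 3780 × (617 − 17.3) × 8.81 / 2300 = 2996 m³.
HRT = V/Q = 2996 m³ / 3780 m³·d⁻¹ = 0.7925 d × 24 = 19.02 h.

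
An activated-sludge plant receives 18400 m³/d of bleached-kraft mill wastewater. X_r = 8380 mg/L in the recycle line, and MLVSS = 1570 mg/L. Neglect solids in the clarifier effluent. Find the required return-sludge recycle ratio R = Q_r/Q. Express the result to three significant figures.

R = Q_r/Q = X/(X_r − X) = 1570 / (8380 − 1570) = 0.2305.

R ≈ 0.231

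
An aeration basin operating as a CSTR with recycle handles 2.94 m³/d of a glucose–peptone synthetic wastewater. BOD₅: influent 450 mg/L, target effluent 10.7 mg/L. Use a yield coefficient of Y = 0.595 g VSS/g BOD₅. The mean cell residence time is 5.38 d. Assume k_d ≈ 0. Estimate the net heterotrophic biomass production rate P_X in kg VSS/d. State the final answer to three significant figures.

P_X ≈ 0.768 kg VSS/d

No decay correction is needed, so Y_obs = Y = 0.595.
ΔS = 450 − 10.7 = 439.3 mg/L, so the substrate removal rate is 2.94 × 439.3/1000 = 1.292 kg BOD₅/d.
P_X = Y_obs · Q(S₀ − S) = 0.5950 × 1.292 = 0.7685 kg VSS/d.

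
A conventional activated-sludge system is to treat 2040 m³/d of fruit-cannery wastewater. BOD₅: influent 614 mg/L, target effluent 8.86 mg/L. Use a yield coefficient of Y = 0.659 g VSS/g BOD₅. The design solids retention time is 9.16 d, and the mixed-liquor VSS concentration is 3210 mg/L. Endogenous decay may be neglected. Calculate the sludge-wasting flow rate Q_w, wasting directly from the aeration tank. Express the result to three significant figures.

Q_w ≈ 253 m³/d

Biomass mass balance (decay neglected): V·X = Y·Q·(S₀ − S)·θ_c, so V = 0.659 × 2040 × (614 − 8.86) × 9.16 / 3210 = 2321 m³.
For wasting at MLVSS concentration, Q_w = V/θ_c = 2321/9.16 = 253.4 m³/d.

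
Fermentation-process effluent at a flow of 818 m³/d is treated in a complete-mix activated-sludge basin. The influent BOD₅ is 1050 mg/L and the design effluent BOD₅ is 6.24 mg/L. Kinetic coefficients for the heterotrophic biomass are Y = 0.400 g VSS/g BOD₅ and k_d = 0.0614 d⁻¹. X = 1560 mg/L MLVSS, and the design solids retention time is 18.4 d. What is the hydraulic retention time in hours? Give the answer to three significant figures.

τ ≈ 55.5 h

Rearranging the biomass balance for a CMAS with decay, V = Y·Q·ΔS·θ_c / [X·(1+k_d θ_c)] = 0.400 × 818 × (1050 − 6.24) × 18.4 / [1560 × (1 + 0.0614 × 18.4)] = 6.28×10^6 / 3322 = 1891 m³.
τ = V/Q = 1891/818 = 2.312 d, or 55.49 h.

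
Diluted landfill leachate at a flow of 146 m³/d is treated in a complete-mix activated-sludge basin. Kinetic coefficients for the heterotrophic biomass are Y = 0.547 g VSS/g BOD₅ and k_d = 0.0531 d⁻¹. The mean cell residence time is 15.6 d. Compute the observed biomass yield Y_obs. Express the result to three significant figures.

Y_obs ≈ 0.299 g VSS/g BOD₅

Correct the yield for decay: Y_obs = Y/(1 + k_d θ_c) = 0.547 / (1 + 0.0531 × 15.6) = 0.547 / 1.828 = 0.2992.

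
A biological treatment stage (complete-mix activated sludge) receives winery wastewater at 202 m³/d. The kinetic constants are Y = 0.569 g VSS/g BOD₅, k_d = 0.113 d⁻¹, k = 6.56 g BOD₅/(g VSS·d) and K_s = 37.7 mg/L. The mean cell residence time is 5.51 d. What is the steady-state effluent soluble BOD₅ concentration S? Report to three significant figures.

Effluent substrate depends only on kinetics and SRT: S = K_s(1 + k_d θ_c) / [θ_c(Yk − k_d) − 1] = 37.7 × (1 + 0.113 × 5.51) / [5.51 × (0.569 × 6.56 − 0.113) − 1] = 61.17 / 18.94 = 3.229 mg/L.

S ≈ 3.23 mg/L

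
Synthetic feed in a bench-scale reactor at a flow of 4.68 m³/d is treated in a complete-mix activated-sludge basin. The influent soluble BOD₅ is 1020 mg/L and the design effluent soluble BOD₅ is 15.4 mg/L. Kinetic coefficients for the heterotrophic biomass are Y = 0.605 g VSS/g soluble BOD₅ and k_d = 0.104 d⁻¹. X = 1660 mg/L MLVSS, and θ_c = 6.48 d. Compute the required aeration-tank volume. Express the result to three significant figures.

Rearranging the biomass balance for a CMAS with decay, V = Y·Q·ΔS·θ_c / [X·(1+k_d θ_c)] = 0.605 × 4.68 × (1020 − 15.4) × 6.48 / [1660 × (1 + 0.104 × 6.48)] = 1.84×10^4 / 2779 = 6.633 m³.

V ≈ 6.63 m³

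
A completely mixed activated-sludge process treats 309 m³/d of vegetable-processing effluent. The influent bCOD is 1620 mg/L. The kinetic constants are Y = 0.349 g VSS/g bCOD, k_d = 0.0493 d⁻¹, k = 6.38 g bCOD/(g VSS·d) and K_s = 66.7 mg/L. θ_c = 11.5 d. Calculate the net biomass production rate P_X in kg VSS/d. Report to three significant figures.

Effluent substrate depends only on kinetics and SRT: S = K_s(1 + k_d θ_c) / [θ_c(Yk − k_d) − 1] = 66.7 × (1 + 0.0493 × 11.5) / [11.5 × (0.349 × 6.38 − 0.0493) − 1] = 104.5 / 24.04 = 4.348 mg/L.
Y_obs = Y / (1 + k_d θ_c) = 0.349 / (1 + 0.0493 × 11.5) = 0.349 / 1.567 = 0.2227.
Substrate removed = Q·(S₀ − S) = 309 m³/d × (1620 − 4.35) g/m³ = 4.99×10^5 g/d = 499.2 kg/d.
Biomass produced: P_X = Y_obs·Q·ΔS = 0.2227 × 499.2 ≈ 111.2 kg VSS/d.

P_X ≈ 111 kg VSS/d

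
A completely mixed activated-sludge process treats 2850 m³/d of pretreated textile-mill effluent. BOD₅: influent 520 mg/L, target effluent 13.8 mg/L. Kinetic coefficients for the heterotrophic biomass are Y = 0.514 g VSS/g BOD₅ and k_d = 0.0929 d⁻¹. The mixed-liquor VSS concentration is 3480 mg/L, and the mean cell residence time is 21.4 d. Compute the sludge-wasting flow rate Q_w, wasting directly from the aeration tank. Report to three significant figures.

From the SRT design equation V = Y Q (S₀−S) θ_c / [X (1 + k_d θ_c)] = 0.514 × 2850 × (520 − 13.8) × 21.4 / [3480 × (1 + 0.0929 × 21.4)] = 1.59×10^7 / 10398 = 1526 m³.
With mixed-liquor wasting, θ_c = V/Q_w, so Q_w = V/θ_c = 1526/21.4 = 71.31 m³/d.

Q_w ≈ 71.3 m³/d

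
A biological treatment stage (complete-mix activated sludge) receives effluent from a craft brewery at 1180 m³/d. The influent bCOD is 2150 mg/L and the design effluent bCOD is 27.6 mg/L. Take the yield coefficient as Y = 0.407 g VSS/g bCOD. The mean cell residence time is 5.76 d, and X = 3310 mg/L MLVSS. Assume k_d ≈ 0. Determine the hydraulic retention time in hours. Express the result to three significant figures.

Biomass mass balance (decay neglected): V·X = Y·Q·(S₀ − S)·θ_c, so V = 0.407 × 1180 × (2150 − 27.6) × 5.76 / 3310 = 1774 m³.
τ = V/Q = 1774/1180 = 1.503 d, or 36.08 h.

τ ≈ 36.1 h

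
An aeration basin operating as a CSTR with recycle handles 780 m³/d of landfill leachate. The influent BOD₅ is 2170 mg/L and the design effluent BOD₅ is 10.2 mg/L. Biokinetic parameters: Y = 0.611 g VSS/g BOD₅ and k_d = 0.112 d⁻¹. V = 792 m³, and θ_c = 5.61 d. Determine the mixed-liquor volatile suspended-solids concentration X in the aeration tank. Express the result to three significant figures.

X ≈ 4480 mg/L

Solving the biomass balance for X: X = Y Q (S₀−S) θ_c / [V (1+k_d θ_c)] = 0.611 × 780 × (2170 − 10.2) × 5.61 / [792 × (1 + 0.112 × 5.61)] = 4478 mg/L.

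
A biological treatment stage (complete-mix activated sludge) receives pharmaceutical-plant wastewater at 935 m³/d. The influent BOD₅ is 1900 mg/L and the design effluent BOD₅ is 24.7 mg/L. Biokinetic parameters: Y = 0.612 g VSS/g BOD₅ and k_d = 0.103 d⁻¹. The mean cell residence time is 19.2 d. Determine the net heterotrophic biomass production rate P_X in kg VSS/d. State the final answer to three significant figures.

P_X ≈ 360 kg VSS/d

The observed yield is Y_obs = Y/(1 + k_d·θ_c) = 0.612 / (1 + 0.103 × 19.2) = 0.612 / 2.978 = 0.2055 g VSS per g BOD₅ removed.
Q·(S₀ − S) = 935 × (1900 − 24.7) × 10⁻³ = 1753 kg/d removed.
So the net sludge growth is P_X = 0.2055 × 1753 = 360.4 kg VSS/d.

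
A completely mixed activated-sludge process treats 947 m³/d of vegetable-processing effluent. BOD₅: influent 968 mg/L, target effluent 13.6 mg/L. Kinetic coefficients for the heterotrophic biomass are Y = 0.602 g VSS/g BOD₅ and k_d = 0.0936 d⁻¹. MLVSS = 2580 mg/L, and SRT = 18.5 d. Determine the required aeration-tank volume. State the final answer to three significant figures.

V ≈ 1430 m³

Steady-state biomass mass balance: V·X·(1 + k_d·θ_c) = Y·Q·(S₀ − S)·θ_c, so V = 0.602 × 947 × (968 − 13.6) × 18.5 / [2580 × (1 + 0.0936 × 18.5)] = 1.01×10^7 / 7048 = 1428 m³.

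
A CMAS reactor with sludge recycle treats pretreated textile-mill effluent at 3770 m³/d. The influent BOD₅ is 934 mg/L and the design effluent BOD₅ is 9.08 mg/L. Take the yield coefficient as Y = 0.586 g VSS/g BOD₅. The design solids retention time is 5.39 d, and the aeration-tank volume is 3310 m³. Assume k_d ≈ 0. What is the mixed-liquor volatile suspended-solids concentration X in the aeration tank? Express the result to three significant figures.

X ≈ 3330 mg/L

X = Y·Q·ΔS·θ_c / V = 0.586 × 3770 × (934 − 9.08) × 5.39 / 3310 = 3327 mg/L.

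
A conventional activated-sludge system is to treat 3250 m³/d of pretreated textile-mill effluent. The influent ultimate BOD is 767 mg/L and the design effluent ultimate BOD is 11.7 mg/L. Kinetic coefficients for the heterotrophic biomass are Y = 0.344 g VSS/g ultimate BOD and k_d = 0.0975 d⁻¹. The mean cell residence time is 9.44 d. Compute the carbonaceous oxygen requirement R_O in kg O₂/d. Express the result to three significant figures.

R_O ≈ 1830 kg O₂/d

The observed yield is Y_obs = Y/(1 + k_d·θ_c) = 0.344 / (1 + 0.0975 × 9.44) = 0.344 / 1.920 = 0.1791 g VSS per g ultimate BOD removed.
Mass of ultimate BOD removed per day: Q(S₀ − S) = 3250 × 755.3 g/m³ = 2455 kg/d.
Net sludge production P_X = 0.1791 × 2455 = 439.7 kg VSS/d.
R_O = Q·ΔS − 1.42 P_X = 2455 − 624.4 = 1830 kg O₂/d.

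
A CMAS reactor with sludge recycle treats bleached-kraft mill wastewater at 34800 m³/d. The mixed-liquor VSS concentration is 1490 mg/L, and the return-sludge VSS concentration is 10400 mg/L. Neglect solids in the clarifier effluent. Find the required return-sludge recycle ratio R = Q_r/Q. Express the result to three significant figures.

Mass balance around the secondary clarifier (neglecting effluent solids): R = X / (X_r − X) = 1490 / (10400 − 1490) = 0.1672.

R ≈ 0.167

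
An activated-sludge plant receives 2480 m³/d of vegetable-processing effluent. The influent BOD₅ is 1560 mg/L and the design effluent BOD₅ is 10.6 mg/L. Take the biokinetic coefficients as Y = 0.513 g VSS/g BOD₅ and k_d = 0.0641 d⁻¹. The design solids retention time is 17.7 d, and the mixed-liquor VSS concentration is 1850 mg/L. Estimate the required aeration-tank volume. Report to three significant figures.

V ≈ 8840 m³

Steady-state biomass mass balance: V·X·(1 + k_d·θ_c) = Y·Q·(S₀ − S)·θ_c, so V = 0.513 × 2480 × (1560 − 10.6) × 17.7 / [1850 × (1 + 0.0641 × 17.7)] = 3.49×10^7 / 3949 = 8835 m³.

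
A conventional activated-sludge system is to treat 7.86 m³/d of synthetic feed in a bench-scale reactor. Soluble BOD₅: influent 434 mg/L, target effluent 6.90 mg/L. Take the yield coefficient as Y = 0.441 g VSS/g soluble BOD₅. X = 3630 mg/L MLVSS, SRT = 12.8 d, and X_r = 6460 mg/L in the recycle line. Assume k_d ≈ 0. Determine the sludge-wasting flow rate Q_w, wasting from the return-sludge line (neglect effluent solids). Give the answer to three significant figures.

Q_w ≈ 0.229 m³/d

Biomass mass balance (decay neglected): V·X = Y·Q·(S₀ − S)·θ_c, so V = 0.441 × 7.86 × (434 − 6.90) × 12.8 / 3630 = 5.220 m³.
Q_w = (V·X)/(θ_c X_r) = 5.220 × 3630 / (12.8 × 6460) = 0.2292 m³/d.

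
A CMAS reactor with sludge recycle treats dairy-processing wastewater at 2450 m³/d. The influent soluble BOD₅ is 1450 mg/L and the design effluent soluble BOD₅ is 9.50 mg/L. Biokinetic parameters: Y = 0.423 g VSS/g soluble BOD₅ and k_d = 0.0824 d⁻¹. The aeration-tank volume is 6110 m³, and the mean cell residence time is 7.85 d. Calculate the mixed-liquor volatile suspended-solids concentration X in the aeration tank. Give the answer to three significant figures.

Solving the biomass balance for X: X = Y Q (S₀−S) θ_c / [V (1+k_d θ_c)] = 0.423 × 2450 × (1450 − 9.50) × 7.85 / [6110 × (1 + 0.0824 × 7.85)] = 1165 mg/L.

X ≈ 1160 mg/L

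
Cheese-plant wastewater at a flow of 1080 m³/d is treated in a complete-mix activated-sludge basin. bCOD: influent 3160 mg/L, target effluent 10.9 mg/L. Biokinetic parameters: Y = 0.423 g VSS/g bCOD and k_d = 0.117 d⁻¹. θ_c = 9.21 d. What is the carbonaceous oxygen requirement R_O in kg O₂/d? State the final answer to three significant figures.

R_O ≈ 2420 kg O₂/d

Observed yield with endogenous decay: Y_obs = Y / (1 + k_d·θ_c) = 0.423 / (1 + 0.117 × 9.21) = 0.423 / 2.078 = 0.2036 g VSS/g bCOD.
ΔS = 3160 − 10.9 = 3149 mg/L, so the substrate removal rate is 1080 × 3149/1000 = 3401 kg bCOD/d.
Biomass synthesised: P_X = Y_obs × 3401 = 692.5 kg VSS/d.
R_O = Q·(S₀ − S) − 1.42·P_X = 3401 − 1.42 × 692.5 = 2418 kg O₂/d.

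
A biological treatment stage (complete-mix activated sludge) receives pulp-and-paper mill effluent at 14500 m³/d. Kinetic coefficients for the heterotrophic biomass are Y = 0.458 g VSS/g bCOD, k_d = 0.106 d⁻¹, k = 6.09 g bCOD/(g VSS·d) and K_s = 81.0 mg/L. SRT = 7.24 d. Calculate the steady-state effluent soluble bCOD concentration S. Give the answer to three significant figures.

Effluent substrate depends only on kinetics and SRT: S = K_s(1 + k_d θ_c) / [θ_c(Yk − k_d) − 1] = 81.0 × (1 + 0.106 × 7.24) / [7.24 × (0.458 × 6.09 − 0.106) − 1] = 143.2 / 18.43 = 7.769 mg/L.

S ≈ 7.77 mg/L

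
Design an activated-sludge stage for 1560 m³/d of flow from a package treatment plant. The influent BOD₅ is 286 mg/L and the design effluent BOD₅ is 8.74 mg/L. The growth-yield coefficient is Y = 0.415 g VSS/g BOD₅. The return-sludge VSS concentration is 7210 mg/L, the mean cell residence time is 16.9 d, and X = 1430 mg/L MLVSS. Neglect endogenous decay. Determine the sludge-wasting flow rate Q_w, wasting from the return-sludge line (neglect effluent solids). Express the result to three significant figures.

Q_w ≈ 24.9 m³/d

V·X = Y·Q·ΔS·θ_c gives V = 0.415 × 1560 × (286 − 8.74) × 16.9 / 1430 = 2121 m³.
Wasting from the return line (neglecting effluent solids): Q_w = V·X / (θ_c·X_r) = 2121 × 1430 / (16.9 × 7210) = 24.90 m³/d.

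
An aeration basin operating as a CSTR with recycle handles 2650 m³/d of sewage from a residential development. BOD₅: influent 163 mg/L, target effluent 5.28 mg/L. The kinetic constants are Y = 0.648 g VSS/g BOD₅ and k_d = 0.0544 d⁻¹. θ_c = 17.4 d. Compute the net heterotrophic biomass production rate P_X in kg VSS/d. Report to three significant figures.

P_X ≈ 139 kg VSS/d

Observed yield with endogenous decay: Y_obs = Y / (1 + k_d·θ_c) = 0.648 / (1 + 0.0544 × 17.4) = 0.648 / 1.947 = 0.3329 g VSS/g BOD₅.
Substrate removed = Q·(S₀ − S) = 2650 m³/d × (163 − 5.28) g/m³ = 4.18×10^5 g/d = 418.0 kg/d.
Net biomass production P_X = Y_obs × Q·(S₀ − S) = 0.3329 × 418.0 = 139.1 kg VSS/d.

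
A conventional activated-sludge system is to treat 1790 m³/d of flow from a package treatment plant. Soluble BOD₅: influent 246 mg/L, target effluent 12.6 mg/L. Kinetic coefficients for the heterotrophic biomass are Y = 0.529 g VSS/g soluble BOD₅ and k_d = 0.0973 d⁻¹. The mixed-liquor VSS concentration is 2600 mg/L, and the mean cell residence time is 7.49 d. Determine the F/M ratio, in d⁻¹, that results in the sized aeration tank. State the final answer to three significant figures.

F/M ≈ 0.460 d⁻¹

Rearranging the biomass balance for a CMAS with decay, V = Y·Q·ΔS·θ_c / [X·(1+k_d θ_c)] = 0.529 × 1790 × (246 − 12.6) × 7.49 / [2600 × (1 + 0.0973 × 7.49)] = 1.66×10^6 / 4495 = 368.3 m³.
Food-to-microorganism ratio F/M = Q S₀ / (V X) = 1790 × 246 / (368.3 × 2600) = 0.4599 d⁻¹.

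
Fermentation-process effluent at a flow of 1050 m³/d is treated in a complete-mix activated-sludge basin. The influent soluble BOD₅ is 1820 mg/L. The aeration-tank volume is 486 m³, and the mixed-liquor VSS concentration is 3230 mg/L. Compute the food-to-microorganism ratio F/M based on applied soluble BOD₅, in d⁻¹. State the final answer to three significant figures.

F/M = applied load / biomass = Q·S₀/(V·X) = 1050 × 1820 / (486.0 × 3230) = 1.217 d⁻¹.

F/M ≈ 1.22 d⁻¹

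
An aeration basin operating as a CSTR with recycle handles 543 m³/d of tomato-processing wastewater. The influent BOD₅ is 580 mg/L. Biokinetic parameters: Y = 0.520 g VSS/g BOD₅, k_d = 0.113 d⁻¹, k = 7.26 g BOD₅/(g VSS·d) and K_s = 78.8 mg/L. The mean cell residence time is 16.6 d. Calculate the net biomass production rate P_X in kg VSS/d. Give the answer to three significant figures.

For a completely mixed reactor with recycle the Lawrence–McCarty relation gives S = K_s·(1 + k_d·θ_c) / [θ_c·(Y·k − k_d) − 1] = 78.8 × (1 + 0.113 × 16.6) / [16.6 × (0.520 × 7.26 − 0.113) − 1] = 226.6 / 59.79 = 3.790 mg/L.
Correct the yield for decay: Y_obs = Y/(1 + k_d θ_c) = 0.520 / (1 + 0.113 × 16.6) = 0.520 / 2.876 = 0.1808.
ΔS = 580 − 3.79 = 576.2 mg/L, so the substrate removal rate is 543 × 576.2/1000 = 312.9 kg BOD₅/d.
P_X = Y_obs · Q(S₀ − S) = 0.1808 × 312.9 = 56.58 kg VSS/d.

P_X ≈ 56.6 kg VSS/d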